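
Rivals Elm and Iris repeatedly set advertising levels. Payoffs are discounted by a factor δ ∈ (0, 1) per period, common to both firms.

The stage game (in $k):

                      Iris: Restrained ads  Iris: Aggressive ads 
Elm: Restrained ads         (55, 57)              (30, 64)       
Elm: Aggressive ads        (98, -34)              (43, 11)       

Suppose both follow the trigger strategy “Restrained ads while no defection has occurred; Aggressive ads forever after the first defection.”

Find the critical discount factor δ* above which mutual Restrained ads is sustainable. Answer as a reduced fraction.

43/55

Elm: cooperation gives 55 each period; deviation gives 98 once then 43 forever.
  55/(1−δ) ≥ 98 + 43δ/(1−δ) ⇒ δ ≥ 43/55.
Iris: cooperation gives 57 each period; deviation gives 64 once then 11 forever.
  δ ≥ 7/53.
Both must hold, so the binding constraint is Elm's: δ ≥ 43/55.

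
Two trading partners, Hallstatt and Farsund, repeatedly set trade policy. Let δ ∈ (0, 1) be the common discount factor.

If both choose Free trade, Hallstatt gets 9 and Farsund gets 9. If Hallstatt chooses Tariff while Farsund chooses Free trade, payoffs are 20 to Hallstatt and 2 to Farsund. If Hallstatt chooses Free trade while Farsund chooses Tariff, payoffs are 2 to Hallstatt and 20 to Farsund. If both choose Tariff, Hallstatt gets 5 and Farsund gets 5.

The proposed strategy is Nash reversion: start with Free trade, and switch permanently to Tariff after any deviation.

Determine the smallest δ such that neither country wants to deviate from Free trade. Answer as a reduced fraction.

Cooperation forever yields 9 each period: 9/(1−δ).
Deviating yields 20 once, then 5 forever: 20 + 5δ/(1−δ).
No profitable deviation requires 9/(1−δ) ≥ 20 + 5δ/(1−δ).
Multiplying by (1−δ): 9 ≥ 20(1−δ) + 5δ = 20 − 15δ.
So 15δ ≥ 11, i.e. δ ≥ 11/15.

11/15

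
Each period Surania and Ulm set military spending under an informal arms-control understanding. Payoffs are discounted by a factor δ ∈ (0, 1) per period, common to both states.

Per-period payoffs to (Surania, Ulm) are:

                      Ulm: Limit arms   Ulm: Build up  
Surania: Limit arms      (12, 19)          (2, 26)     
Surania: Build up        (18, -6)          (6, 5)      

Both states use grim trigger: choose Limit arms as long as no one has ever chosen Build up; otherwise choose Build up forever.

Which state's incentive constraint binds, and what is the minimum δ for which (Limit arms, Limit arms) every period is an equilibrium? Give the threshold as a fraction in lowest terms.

Surania: cooperation gives 12 each period; deviation gives 18 once then 6 forever.
  12/(1−δ) ≥ 18 + 6δ/(1−δ) ⇒ δ ≥ 6/12 = 1/2.
Ulm: cooperation gives 19 each period; deviation gives 26 once then 5 forever.
  δ ≥ 7/21 = 1/3.
Both must hold, so the binding constraint is Surania's: δ ≥ 1/2.

Surania; δ ≥ 1/2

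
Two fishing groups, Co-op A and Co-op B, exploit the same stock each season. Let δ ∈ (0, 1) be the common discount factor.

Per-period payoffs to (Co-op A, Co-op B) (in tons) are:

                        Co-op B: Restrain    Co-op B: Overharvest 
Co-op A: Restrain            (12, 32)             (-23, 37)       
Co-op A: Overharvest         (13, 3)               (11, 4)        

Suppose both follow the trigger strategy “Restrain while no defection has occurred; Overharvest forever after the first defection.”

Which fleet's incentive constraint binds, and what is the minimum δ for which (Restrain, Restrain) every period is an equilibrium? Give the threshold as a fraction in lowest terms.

Co-op A's threshold: (13−12)/(13−11) = 1/2.
Co-op B's threshold: (37−32)/(37−4) = 5/33.
1/2 > 5/33, so Co-op A binds and δ* = 1/2.

Co-op A; δ ≥ 1/2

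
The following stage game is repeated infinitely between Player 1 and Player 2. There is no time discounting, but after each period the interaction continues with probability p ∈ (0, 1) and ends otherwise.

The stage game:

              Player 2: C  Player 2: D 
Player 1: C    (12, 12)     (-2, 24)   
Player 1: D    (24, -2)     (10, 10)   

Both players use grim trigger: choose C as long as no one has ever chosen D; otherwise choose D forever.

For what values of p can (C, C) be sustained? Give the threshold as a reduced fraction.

Expected cooperation value is 12 + p·12 + p²·12 + … = 12/(1−p); deviation gives 24 + p·10/(1−p).
12 ≥ 24(1−p) + 10p ⇒ 14p ≥ 12 ⇒ p ≥ 12/14 = 6/7.

6/7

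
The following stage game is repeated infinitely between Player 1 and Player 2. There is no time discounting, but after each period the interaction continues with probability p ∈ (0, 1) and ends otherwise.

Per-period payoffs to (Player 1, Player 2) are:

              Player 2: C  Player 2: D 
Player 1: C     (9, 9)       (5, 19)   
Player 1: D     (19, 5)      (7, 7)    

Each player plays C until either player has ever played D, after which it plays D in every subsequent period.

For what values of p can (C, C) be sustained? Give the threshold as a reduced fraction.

5/6

Expected cooperation value is 9 + p·9 + p²·9 + … = 9/(1−p); deviation gives 19 + p·7/(1−p).
9 ≥ 19(1−p) + 7p ⇒ 12p ≥ 10 ⇒ p ≥ 10/12 = 5/6.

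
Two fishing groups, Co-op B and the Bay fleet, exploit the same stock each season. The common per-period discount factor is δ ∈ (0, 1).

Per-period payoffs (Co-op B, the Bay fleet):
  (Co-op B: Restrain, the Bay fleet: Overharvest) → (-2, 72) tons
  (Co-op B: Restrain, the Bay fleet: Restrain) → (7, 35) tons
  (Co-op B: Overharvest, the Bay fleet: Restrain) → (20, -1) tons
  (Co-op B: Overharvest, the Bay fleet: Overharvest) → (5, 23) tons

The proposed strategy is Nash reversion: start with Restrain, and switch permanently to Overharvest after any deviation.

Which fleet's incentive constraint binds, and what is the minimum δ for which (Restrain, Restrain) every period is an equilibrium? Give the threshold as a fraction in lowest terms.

Co-op B's threshold: (20−7)/(20−5) = 13/15.
the Bay fleet's threshold: (72−35)/(72−23) = 37/49.
13/15 > 37/49, so Co-op B binds and δ* = 13/15.

Co-op B; δ ≥ 13/15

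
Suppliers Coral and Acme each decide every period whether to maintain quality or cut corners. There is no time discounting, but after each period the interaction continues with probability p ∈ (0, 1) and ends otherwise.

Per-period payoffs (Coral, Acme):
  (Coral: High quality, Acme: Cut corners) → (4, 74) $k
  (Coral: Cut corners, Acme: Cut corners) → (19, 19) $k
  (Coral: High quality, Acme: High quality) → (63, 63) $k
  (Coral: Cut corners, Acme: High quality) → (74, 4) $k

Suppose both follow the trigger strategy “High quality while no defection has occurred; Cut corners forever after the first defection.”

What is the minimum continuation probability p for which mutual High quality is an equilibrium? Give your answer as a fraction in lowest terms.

Expected cooperation value is 63 + p·63 + p²·63 + … = 63/(1−p); deviation gives 74 + p·19/(1−p).
63 ≥ 74(1−p) + 19p ⇒ 55p ≥ 11 ⇒ p ≥ 11/55 = 1/5.

1/5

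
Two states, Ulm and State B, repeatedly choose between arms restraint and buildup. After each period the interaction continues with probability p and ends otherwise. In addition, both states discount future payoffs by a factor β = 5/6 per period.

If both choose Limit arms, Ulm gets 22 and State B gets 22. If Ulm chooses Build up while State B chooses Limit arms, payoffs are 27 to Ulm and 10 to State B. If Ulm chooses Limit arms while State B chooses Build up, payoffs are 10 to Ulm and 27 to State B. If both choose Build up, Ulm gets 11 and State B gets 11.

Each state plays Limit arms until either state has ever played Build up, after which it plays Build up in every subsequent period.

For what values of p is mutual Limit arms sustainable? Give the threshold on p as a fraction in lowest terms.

With continuation probability p and discount β, the effective per-period discount factor is βp.
Grim-trigger IC: βp ≥ (27−22)/(27−11) = 5/16.
So p ≥ (5/16)/(5/6) = 3/8.

3/8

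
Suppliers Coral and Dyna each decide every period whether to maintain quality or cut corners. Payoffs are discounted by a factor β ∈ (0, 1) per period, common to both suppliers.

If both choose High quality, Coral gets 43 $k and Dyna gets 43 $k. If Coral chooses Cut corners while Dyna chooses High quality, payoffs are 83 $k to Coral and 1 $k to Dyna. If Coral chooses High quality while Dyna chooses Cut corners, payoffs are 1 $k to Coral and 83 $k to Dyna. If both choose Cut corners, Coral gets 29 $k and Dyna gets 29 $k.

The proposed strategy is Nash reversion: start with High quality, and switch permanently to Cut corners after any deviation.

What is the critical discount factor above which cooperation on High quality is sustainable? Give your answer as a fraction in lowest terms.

Cooperation forever yields 43 each period: 43/(1−β).
Deviating yields 83 once, then 29 forever: 83 + 29β/(1−β).
No profitable deviation requires 43/(1−β) ≥ 83 + 29β/(1−β).
Multiplying by (1−β): 43 ≥ 83(1−β) + 29β = 83 − 54β.
So 54β ≥ 40, i.e. β ≥ 40/54 = 20/27.

20/27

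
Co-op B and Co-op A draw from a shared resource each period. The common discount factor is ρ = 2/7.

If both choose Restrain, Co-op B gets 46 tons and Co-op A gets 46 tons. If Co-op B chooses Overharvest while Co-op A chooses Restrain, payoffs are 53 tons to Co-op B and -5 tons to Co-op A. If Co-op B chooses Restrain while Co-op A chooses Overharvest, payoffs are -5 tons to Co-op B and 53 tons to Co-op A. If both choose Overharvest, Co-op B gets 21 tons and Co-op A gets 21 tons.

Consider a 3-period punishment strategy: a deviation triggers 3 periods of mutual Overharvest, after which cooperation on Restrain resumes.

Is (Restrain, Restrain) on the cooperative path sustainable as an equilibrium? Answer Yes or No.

Comparing payoff streams over the 4 periods until play realigns: cooperate → 46(1+ρ+…+ρ^3); deviate → 53 + 21(ρ+…+ρ^3).
Cooperation is sustained iff (46−21)(ρ+…+ρ^3) ≥ 53−46.
ρ+…+ρ^3 = 2/7·(1−(2/7)^3)/(1−2/7) = 0.3907, and (53−46)/(46−21) = 0.2800.
0.3907 ≥ 0.2800, so cooperation is sustainable.

Yes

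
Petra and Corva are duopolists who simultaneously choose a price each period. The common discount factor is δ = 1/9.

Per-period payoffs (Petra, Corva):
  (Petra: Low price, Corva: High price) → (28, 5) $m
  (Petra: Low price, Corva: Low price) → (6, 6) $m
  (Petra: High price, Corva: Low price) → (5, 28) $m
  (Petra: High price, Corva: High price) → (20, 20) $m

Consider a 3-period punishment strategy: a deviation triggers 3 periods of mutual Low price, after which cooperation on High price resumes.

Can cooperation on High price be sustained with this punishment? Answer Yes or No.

No

Comparing payoff streams over the 4 periods until play realigns: cooperate → 20(1+δ+…+δ^3); deviate → 28 + 6(δ+…+δ^3).
Cooperation is sustained iff (20−6)(δ+…+δ^3) ≥ 28−20.
δ+…+δ^3 = 1/9·(1−(1/9)^3)/(1−1/9) = 0.1248, and (28−20)/(20−6) = 0.5714.
0.1248 < 0.5714, so cooperation is not sustainable.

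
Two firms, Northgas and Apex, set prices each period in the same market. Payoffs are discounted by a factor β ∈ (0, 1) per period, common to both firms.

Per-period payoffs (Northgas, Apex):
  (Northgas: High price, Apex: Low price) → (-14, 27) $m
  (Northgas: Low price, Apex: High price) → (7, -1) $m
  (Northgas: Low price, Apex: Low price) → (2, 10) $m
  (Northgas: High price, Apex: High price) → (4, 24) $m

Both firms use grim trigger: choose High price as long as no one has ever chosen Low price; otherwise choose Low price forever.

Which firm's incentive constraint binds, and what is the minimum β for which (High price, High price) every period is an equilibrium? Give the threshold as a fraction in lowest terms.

Northgas; β ≥ 3/5

For Northgas: deviation gain 7−4 = 3, per-period punishment loss 4−2 = 2. IC gives β ≥ 3/5.
For Apex: gain 3, loss 14 per period, so β ≥ 3/17.
The tighter constraint is Northgas's, so cooperation needs β ≥ 3/5.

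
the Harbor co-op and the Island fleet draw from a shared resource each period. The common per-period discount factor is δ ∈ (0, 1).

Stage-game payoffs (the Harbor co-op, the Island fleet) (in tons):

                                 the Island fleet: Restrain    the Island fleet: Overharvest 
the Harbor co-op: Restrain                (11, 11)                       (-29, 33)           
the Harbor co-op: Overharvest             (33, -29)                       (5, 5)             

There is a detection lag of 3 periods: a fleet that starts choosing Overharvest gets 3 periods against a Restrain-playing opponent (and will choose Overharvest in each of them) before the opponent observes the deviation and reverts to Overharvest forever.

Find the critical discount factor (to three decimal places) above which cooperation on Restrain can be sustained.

0.923

A deviator earns 33 for 3 periods, then 5 forever; cooperating earns 11 forever. Multiplying the IC by (1−δ):
11 ≥ 33(1−δ^3) + 5δ^3, so 28·δ^3 ≥ 22 and δ^3 ≥ 11/14.
δ ≥ (11/14)^(1/3) ≈ 0.923.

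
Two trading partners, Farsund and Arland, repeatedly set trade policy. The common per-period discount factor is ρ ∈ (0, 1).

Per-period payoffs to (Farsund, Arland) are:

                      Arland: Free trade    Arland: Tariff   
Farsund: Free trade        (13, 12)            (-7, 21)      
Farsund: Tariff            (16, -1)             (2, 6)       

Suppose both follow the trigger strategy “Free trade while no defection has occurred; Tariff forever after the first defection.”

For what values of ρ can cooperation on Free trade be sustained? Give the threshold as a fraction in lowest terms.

Farsund's threshold: (16−13)/(16−2) = 3/14.
Arland's threshold: (21−12)/(21−6) = 3/5.
3/14 < 3/5, so Arland binds and ρ* = 3/5.

3/5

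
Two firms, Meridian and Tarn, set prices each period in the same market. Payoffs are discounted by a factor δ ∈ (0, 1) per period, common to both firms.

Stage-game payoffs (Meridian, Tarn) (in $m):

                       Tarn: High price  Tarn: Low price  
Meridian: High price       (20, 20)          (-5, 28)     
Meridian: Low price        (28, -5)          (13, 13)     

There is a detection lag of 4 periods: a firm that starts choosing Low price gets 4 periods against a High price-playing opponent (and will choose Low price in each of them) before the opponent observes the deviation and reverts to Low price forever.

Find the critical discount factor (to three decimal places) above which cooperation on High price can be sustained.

The best deviation is to choose Low price for all 4 undetected periods, earning 28 each, then 13 forever once detected.
Deviation value: 28(1−δ^4)/(1−δ) + 13δ^4/(1−δ); cooperation value: 20/(1−δ).
IC: 20 ≥ 28(1−δ^4) + 13δ^4 = 28 − 15δ^4.
So δ^4 ≥ 8/15, giving δ ≥ (8/15)^(1/4) ≈ 0.855.

0.855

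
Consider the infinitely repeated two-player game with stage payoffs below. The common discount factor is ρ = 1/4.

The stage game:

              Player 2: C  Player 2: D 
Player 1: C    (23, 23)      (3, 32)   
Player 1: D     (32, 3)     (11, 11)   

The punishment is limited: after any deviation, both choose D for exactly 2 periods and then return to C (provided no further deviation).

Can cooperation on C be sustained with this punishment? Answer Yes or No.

Comparing payoff streams over the 3 periods until play realigns: cooperate → 23(1+ρ+…+ρ^2); deviate → 32 + 11(ρ+…+ρ^2).
Cooperation is sustained iff (23−11)(ρ+…+ρ^2) ≥ 32−23.
ρ+…+ρ^2 = 1/4·(1−(1/4)^2)/(1−1/4) = 0.3125, and (32−23)/(23−11) = 0.7500.
0.3125 < 0.7500, so cooperation is not sustainable.

No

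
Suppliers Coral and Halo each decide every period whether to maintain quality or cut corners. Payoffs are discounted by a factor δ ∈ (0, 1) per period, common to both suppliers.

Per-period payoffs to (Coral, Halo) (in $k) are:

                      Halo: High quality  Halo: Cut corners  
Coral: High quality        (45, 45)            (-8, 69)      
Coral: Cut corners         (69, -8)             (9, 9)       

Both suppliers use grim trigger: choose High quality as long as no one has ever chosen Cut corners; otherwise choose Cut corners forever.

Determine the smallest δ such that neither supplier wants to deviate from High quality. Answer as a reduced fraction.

Under grim trigger the critical discount factor is (T−C)/(T−P) with T = 69, C = 45, P = 9.
δ* = (69−45)/(69−9) = 24/60 = 2/5.

2/5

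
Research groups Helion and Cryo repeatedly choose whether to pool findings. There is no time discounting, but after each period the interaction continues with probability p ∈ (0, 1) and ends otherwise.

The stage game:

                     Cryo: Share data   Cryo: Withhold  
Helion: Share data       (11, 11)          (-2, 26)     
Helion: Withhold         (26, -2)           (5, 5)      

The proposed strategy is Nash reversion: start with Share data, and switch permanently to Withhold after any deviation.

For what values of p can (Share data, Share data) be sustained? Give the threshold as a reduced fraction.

5/7

Expected cooperation value is 11 + p·11 + p²·11 + … = 11/(1−p); deviation gives 26 + p·5/(1−p).
11 ≥ 26(1−p) + 5p ⇒ 21p ≥ 15 ⇒ p ≥ 15/21 = 5/7.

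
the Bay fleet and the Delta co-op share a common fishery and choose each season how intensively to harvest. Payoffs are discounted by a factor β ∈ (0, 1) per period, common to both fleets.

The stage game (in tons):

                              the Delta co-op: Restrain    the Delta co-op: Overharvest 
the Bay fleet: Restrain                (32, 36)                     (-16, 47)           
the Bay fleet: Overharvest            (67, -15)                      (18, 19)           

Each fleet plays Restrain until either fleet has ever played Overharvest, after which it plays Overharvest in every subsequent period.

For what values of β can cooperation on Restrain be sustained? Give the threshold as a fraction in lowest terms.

5/7

the Bay fleet's threshold: (67−32)/(67−18) = 5/7.
the Delta co-op's threshold: (47−36)/(47−19) = 11/28.
5/7 > 11/28, so the Bay fleet binds and β* = 5/7.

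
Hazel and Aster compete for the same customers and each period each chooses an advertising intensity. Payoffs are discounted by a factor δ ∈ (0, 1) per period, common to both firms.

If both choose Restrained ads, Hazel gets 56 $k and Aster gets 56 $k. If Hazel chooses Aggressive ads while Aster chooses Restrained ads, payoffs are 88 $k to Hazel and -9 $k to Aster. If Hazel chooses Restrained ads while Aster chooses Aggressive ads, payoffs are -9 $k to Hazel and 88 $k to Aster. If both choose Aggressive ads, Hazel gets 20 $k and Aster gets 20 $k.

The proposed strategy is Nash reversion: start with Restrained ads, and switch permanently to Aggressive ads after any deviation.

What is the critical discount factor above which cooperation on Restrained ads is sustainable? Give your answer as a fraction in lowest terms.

One-period gain from deviating is 88 − 56 = 32. The loss is 56 − 20 = 36 in every subsequent period, with present value 36·δ/(1−δ).
Deviation is unprofitable when 36·δ/(1−δ) ≥ 32, i.e. δ/(1−δ) ≥ 8/9.
Equivalently δ ≥ 32/(32+36) = 8/17.

8/17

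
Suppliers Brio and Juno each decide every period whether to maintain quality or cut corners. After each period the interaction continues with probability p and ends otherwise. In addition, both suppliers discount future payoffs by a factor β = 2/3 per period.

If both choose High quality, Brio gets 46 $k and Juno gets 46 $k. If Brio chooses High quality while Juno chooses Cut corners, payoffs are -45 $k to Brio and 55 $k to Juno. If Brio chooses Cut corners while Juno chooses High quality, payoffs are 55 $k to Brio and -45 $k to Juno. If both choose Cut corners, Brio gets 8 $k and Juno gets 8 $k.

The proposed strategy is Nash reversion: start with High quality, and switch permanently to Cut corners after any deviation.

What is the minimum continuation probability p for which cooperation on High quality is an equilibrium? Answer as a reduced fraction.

27/94

With continuation probability p and discount β, the effective per-period discount factor is βp.
Grim-trigger IC: βp ≥ (55−46)/(55−8) = 9/47.
So p ≥ (9/47)/(2/3) = 27/94.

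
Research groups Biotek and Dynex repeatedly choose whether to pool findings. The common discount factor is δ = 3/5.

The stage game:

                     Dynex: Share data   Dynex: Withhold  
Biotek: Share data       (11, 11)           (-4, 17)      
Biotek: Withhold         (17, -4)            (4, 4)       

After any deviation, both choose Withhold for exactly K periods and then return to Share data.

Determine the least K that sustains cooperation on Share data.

2

No profitable deviation requires (11−4)(δ+…+δ^K) ≥ 17−11, i.e. δ+…+δ^K ≥ 6/7 ≈ 0.8571.
With δ = 3/5, the partial sums are K=1: 0.6000, K=2: 0.9600.
K = 2 is the first length at which the sum reaches 0.8571.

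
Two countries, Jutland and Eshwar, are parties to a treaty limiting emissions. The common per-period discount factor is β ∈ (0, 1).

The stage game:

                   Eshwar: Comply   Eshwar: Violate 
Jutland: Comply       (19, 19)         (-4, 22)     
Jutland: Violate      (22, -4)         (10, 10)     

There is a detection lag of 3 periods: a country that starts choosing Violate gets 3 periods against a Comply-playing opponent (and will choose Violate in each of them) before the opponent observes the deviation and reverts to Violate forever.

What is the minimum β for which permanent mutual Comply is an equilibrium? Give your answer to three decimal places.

The best deviation is to choose Violate for all 3 undetected periods, earning 22 each, then 10 forever once detected.
Deviation value: 22(1−β^3)/(1−β) + 10β^3/(1−β); cooperation value: 19/(1−β).
IC: 19 ≥ 22(1−β^3) + 10β^3 = 22 − 12β^3.
So β^3 ≥ 3/12 = 1/4, giving β ≥ (1/4)^(1/3) ≈ 0.630.

0.630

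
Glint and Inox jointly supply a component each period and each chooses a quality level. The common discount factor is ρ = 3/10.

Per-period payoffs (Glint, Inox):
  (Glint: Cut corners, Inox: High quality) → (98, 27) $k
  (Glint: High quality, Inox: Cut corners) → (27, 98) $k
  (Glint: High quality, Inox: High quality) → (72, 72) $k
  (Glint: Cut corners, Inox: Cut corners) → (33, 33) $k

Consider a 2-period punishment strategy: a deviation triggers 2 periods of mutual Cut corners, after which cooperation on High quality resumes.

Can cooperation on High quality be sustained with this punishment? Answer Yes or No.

No

Comparing payoff streams over the 3 periods until play realigns: cooperate → 72(1+ρ+…+ρ^2); deviate → 98 + 33(ρ+…+ρ^2).
Cooperation is sustained iff (72−33)(ρ+…+ρ^2) ≥ 98−72.
ρ+…+ρ^2 = 3/10·(1−(3/10)^2)/(1−3/10) = 0.3900, and (98−72)/(72−33) = 0.6667.
0.3900 < 0.6667, so cooperation is not sustainable.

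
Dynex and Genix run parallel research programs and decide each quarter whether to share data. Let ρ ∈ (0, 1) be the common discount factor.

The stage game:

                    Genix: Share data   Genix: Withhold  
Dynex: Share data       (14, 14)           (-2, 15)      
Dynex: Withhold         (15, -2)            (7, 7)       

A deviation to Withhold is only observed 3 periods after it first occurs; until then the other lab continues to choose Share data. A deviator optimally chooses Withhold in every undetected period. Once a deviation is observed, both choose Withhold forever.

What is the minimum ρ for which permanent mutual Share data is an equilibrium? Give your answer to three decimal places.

0.500

A deviator earns 15 for 3 periods, then 7 forever; cooperating earns 14 forever. Multiplying the IC by (1−ρ):
14 ≥ 15(1−ρ^3) + 7ρ^3, so 8·ρ^3 ≥ 1 and ρ^3 ≥ 1/8.
ρ ≥ (1/8)^(1/3) ≈ 0.500.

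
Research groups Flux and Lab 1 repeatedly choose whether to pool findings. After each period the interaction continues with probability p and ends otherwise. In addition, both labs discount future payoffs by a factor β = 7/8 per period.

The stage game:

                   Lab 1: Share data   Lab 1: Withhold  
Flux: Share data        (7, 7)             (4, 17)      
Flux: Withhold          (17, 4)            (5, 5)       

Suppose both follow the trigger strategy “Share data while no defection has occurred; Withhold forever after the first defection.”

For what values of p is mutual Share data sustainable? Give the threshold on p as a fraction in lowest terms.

20/21

With continuation probability p and discount β, the effective per-period discount factor is βp.
Grim-trigger IC: βp ≥ (17−7)/(17−5) = 5/6.
So p ≥ (5/6)/(7/8) = 20/21.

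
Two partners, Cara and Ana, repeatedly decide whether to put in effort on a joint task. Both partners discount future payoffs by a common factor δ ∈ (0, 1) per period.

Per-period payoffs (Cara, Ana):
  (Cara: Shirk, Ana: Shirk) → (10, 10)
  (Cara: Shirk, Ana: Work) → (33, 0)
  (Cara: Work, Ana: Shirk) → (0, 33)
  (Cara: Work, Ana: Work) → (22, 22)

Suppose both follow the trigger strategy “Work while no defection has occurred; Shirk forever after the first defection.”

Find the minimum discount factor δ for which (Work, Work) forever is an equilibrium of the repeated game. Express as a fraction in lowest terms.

11/23

Cooperation forever yields 22 each period: 22/(1−δ).
Deviating yields 33 once, then 10 forever: 33 + 10δ/(1−δ).
No profitable deviation requires 22/(1−δ) ≥ 33 + 10δ/(1−δ).
Multiplying by (1−δ): 22 ≥ 33(1−δ) + 10δ = 33 − 23δ.
So 23δ ≥ 11, i.e. δ ≥ 11/23.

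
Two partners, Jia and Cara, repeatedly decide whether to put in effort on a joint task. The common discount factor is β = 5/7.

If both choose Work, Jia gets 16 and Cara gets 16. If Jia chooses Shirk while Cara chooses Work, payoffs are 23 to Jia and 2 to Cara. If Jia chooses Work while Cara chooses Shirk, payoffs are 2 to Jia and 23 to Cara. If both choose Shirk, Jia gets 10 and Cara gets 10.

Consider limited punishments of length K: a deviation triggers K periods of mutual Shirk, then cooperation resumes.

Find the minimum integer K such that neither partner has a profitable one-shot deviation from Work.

No profitable deviation requires (16−10)(β+…+β^K) ≥ 23−16, i.e. β+…+β^K ≥ 7/6 ≈ 1.1667.
With β = 5/7, the partial sums are K=1: 0.7143, K=2: 1.2245.
K = 2 is the first length at which the sum reaches 1.1667.

2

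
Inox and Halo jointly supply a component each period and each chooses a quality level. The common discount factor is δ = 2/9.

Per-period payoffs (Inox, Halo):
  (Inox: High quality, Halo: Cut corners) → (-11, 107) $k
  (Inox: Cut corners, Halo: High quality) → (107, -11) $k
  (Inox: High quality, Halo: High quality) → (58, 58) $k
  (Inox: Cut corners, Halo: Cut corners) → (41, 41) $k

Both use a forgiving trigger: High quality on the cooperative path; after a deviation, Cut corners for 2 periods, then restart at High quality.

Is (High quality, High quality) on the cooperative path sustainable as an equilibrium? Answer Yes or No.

No

Comparing payoff streams over the 3 periods until play realigns: cooperate → 58(1+δ+…+δ^2); deviate → 107 + 41(δ+…+δ^2).
Cooperation is sustained iff (58−41)(δ+…+δ^2) ≥ 107−58.
δ+…+δ^2 = 2/9·(1−(2/9)^2)/(1−2/9) = 0.2716, and (107−58)/(58−41) = 2.8824.
0.2716 < 2.8824, so cooperation is not sustainable.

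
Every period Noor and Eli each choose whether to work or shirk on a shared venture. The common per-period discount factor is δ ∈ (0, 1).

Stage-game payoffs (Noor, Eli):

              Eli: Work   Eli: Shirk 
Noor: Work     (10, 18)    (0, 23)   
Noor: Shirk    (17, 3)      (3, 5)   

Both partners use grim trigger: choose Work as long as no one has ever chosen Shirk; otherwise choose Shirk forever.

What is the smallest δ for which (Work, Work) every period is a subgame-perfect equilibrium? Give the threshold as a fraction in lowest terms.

1/2

For Noor: deviation gain 17−10 = 7, per-period punishment loss 10−3 = 7. IC gives δ ≥ 7/14 = 1/2.
For Eli: gain 5, loss 13 per period, so δ ≥ 5/18.
The tighter constraint is Noor's, so cooperation needs δ ≥ 1/2.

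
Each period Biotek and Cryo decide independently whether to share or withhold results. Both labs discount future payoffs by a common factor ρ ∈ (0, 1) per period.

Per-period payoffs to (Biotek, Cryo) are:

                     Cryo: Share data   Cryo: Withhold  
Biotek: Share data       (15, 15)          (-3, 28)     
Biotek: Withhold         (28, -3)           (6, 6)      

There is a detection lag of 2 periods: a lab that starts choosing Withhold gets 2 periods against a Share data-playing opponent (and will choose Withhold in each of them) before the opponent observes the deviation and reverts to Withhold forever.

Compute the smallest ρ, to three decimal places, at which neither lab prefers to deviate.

0.769

A deviator earns 28 for 2 periods, then 6 forever; cooperating earns 15 forever. Multiplying the IC by (1−ρ):
15 ≥ 28(1−ρ^2) + 6ρ^2, so 22·ρ^2 ≥ 13 and ρ^2 ≥ 13/22.
ρ ≥ (13/22)^(1/2) ≈ 0.769.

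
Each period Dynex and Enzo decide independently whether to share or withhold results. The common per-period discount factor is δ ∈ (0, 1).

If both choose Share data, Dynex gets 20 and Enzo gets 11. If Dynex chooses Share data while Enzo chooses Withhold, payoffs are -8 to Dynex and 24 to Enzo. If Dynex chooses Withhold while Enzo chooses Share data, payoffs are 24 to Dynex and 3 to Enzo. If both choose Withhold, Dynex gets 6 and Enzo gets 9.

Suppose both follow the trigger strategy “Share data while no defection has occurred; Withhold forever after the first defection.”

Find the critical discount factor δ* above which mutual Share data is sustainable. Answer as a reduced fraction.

For Dynex: deviation gain 24−20 = 4, per-period punishment loss 20−6 = 14. IC gives δ ≥ 4/18 = 2/9.
For Enzo: gain 13, loss 2 per period, so δ ≥ 13/15.
The tighter constraint is Enzo's, so cooperation needs δ ≥ 13/15.

13/15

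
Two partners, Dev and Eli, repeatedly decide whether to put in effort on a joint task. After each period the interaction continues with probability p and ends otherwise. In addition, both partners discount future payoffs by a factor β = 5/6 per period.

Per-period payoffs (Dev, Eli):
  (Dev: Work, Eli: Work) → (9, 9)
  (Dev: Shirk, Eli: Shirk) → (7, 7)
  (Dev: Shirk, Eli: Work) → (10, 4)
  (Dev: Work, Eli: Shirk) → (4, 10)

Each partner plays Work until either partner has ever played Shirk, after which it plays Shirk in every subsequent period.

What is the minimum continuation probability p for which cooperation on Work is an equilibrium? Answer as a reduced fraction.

With continuation probability p and discount β, the effective per-period discount factor is βp.
Grim-trigger IC: βp ≥ (10−9)/(10−7) = 1/3.
So p ≥ (1/3)/(5/6) = 2/5.

2/5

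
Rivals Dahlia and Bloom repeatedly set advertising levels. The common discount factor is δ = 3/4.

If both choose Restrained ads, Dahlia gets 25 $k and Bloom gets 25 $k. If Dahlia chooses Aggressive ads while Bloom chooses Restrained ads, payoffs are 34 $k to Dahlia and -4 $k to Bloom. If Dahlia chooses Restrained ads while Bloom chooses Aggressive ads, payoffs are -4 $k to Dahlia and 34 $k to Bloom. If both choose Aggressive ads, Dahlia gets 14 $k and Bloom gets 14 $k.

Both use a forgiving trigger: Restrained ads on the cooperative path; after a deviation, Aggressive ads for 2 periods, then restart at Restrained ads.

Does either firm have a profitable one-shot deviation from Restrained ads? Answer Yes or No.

Comparing payoff streams over the 3 periods until play realigns: cooperate → 25(1+δ+…+δ^2); deviate → 34 + 14(δ+…+δ^2).
Cooperation is sustained iff (25−14)(δ+…+δ^2) ≥ 34−25.
δ+…+δ^2 = 3/4·(1−(3/4)^2)/(1−3/4) = 1.3125, and (34−25)/(25−14) = 0.8182.
1.3125 ≥ 0.8182, so cooperation is sustainable.

No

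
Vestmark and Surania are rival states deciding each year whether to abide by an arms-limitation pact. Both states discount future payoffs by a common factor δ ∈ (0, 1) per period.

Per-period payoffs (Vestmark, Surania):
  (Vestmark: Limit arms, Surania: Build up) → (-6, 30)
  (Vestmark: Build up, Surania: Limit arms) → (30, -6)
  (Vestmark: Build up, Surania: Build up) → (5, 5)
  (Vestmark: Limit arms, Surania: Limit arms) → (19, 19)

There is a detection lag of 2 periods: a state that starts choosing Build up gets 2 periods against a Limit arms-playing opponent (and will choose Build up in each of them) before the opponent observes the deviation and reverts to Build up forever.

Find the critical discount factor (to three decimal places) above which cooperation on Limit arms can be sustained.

A deviator earns 30 for 2 periods, then 5 forever; cooperating earns 19 forever. Multiplying the IC by (1−δ):
19 ≥ 30(1−δ^2) + 5δ^2, so 25·δ^2 ≥ 11 and δ^2 ≥ 11/25.
δ ≥ (11/25)^(1/2) ≈ 0.663.

0.663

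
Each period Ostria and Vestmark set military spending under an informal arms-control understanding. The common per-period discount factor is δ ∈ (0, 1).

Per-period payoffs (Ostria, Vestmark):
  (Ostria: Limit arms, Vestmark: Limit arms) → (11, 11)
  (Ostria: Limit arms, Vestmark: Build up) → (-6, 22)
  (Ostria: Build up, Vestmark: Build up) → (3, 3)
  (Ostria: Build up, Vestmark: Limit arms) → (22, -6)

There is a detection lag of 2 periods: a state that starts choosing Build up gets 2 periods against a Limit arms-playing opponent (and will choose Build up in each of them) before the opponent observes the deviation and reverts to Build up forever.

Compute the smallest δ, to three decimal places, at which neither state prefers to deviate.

0.761

A deviator earns 22 for 2 periods, then 3 forever; cooperating earns 11 forever. Multiplying the IC by (1−δ):
11 ≥ 22(1−δ^2) + 3δ^2, so 19·δ^2 ≥ 11 and δ^2 ≥ 11/19.
δ ≥ (11/19)^(1/2) ≈ 0.761.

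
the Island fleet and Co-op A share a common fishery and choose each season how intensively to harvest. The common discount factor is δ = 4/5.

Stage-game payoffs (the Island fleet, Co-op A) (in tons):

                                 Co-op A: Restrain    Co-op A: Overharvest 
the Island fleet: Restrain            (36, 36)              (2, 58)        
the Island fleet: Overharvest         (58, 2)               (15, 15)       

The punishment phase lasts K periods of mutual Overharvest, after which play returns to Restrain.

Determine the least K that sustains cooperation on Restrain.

2

No profitable deviation requires (36−15)(δ+…+δ^K) ≥ 58−36, i.e. δ+…+δ^K ≥ 22/21 ≈ 1.0476.
With δ = 4/5, the partial sums are K=1: 0.8000, K=2: 1.4400.
K = 2 is the first length at which the sum reaches 1.0476.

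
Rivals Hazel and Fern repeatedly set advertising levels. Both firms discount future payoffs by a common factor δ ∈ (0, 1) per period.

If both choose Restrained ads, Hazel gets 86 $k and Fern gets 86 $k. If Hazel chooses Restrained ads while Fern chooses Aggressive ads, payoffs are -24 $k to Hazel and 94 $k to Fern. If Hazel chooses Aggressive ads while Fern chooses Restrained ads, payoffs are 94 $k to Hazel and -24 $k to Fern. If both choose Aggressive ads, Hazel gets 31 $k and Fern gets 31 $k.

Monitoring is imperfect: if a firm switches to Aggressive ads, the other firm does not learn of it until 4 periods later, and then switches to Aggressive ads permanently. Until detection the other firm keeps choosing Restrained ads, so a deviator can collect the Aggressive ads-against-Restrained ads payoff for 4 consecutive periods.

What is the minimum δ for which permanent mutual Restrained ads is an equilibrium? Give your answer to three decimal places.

The best deviation is to choose Aggressive ads for all 4 undetected periods, earning 94 each, then 31 forever once detected.
Deviation value: 94(1−δ^4)/(1−δ) + 31δ^4/(1−δ); cooperation value: 86/(1−δ).
IC: 86 ≥ 94(1−δ^4) + 31δ^4 = 94 − 63δ^4.
So δ^4 ≥ 8/63, giving δ ≥ (8/63)^(1/4) ≈ 0.597.

0.597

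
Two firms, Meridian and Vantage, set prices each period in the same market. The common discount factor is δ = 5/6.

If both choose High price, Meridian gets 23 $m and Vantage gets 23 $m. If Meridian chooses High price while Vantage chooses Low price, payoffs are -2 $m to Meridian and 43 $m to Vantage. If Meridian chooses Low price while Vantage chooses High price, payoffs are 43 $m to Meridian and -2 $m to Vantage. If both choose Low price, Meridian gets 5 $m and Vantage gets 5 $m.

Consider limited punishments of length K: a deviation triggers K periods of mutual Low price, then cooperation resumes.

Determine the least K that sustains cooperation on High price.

IC: δ(1−δ^K)/(1−δ) ≥ (43−23)/(23−5) = 10/9.
With δ = 5/6: need 1 − δ^K ≥ 10/9·(1−5/6)/(5/6), i.e. δ^K ≤ 0.7778.
Since (5/6)^1 = 0.8333 and (5/6)^2 = 0.6944, the smallest such K is 2.

2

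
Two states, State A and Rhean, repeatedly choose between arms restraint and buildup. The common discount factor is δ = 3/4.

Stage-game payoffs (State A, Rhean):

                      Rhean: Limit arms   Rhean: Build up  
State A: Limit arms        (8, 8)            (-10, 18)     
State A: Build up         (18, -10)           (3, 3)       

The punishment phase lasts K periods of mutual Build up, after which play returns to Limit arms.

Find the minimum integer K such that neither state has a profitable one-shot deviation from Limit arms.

Need Σ_{k=1}^{K} δ^k ≥ (18−8)/(8−3) = 2.0000 at δ = 3/4.
At K = 3 the sum is 1.7344 < 2.0000; at K = 4 it is 2.0508 ≥ 2.0000.
So the minimum punishment length is K = 4.

4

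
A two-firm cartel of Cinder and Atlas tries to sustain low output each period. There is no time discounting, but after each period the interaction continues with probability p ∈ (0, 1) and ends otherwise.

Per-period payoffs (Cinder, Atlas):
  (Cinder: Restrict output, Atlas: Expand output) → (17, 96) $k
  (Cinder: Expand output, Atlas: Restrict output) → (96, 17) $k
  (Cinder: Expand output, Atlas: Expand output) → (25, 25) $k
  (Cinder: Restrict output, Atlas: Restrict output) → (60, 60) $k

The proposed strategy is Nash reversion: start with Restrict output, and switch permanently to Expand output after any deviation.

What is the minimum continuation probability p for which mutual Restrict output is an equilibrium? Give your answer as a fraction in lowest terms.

With no time discounting, the continuation probability p plays the role of the discount factor.
Grim-trigger IC: 60/(1−p) ≥ 96 + 25p/(1−p) ⇒ p ≥ (96−60)/(96−25) = 36/71.

36/71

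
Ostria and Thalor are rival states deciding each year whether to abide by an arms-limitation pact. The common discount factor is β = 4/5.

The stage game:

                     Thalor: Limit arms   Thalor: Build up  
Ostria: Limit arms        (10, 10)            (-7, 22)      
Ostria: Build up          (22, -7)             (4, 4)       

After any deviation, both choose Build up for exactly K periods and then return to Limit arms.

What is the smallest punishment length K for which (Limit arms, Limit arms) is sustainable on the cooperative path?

4

No profitable deviation requires (10−4)(β+…+β^K) ≥ 22−10, i.e. β+…+β^K ≥ 2 ≈ 2.0000.
With β = 4/5, the partial sums are K=1: 0.8000, K=2: 1.4400, K=3: 1.9520, K=4: 2.3616.
K = 4 is the first length at which the sum reaches 2.0000.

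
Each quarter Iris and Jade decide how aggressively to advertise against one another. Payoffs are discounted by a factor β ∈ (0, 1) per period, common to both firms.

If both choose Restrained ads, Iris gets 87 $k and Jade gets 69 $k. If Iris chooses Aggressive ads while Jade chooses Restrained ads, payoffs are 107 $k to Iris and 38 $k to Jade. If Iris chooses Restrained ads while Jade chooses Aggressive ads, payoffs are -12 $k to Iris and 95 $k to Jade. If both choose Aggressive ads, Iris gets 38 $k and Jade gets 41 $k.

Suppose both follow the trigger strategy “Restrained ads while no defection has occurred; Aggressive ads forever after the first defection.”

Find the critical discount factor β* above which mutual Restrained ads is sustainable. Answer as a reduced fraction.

Iris's threshold: (107−87)/(107−38) = 20/69.
Jade's threshold: (95−69)/(95−41) = 13/27.
20/69 < 13/27, so Jade binds and β* = 13/27.

13/27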